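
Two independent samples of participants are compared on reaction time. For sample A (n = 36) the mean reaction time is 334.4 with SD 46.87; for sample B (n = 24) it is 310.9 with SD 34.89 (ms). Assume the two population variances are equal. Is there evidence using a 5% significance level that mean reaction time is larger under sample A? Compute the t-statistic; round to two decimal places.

Let group 1 = sample A, group 2 = sample B. H0: μ_1 = μ_2; H1: μ_1 > μ_2 (two-sample pooled-variance t-test, right-tailed).
s_p² = [(36−1)·46.87² + (24−1)·34.89²]/(36+24−2) = 1808.38
t = (334.4 − 310.9)/√[1808.38·(1/36 + 1/24)] = 2.10
df = n₁ + n₂ − 2 = 58
p-value = P(T ≥ 2.10) ≈ 0.020
Since p ≈ 0.020 < α = 0.05, reject H0; the evidence is statistically significant.

2.10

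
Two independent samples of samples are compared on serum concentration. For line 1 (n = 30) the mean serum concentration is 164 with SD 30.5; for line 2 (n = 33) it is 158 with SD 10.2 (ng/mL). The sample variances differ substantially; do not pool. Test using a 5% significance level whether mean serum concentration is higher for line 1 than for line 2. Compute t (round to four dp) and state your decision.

Let group 1 = line 1, group 2 = line 2. H0: μ_1 = μ_2; H1: μ_1 > μ_2 (Welch's two-sample t-test, right-tailed).
t = (x̄_1 − x̄_2)/√(s_1²/n_1 + s_2²/n_2) = (164 − 158)/√(30.5²/30 + 10.2²/33) = 1.0266
Welch–Satterthwaite df ≈ 34.87
p-value = P(T ≥ 1.0266) ≈ 0.156
Since p ≈ 0.156 > α = 0.05, fail to reject H0; the data do not provide sufficient evidence against H0.

t = 1.0266; fail to reject H0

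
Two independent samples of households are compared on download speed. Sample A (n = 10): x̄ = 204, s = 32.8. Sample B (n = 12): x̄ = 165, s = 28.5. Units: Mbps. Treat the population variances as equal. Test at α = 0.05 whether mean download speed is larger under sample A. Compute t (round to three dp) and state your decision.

t = 2.985; reject H0

Let group 1 = sample A, group 2 = sample B. H0: μ_1 = μ_2; H1: μ_1 > μ_2 (two-sample pooled-variance t-test, right-tailed).
s_p² = [(10−1)·32.8² + (12−1)·28.5²]/(10+12−2) = 930.865
t = (204 − 165)/√[930.865·(1/10 + 1/12)] = 2.985
df = n₁ + n₂ − 2 = 20
p-value = P(T ≥ 2.985) ≈ 0.004
Since p ≈ 0.004 < α = 0.05, reject H0; the evidence is statistically significant.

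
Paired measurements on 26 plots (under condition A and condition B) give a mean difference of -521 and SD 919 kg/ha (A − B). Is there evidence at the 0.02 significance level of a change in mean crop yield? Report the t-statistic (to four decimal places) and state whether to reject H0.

t = -2.8907; reject H0

H0: μ_d = 0; H1: μ_d ≠ 0 (paired t-test on the differences, two-sided).
t = d̄/(s_d/√n) = -521/(919/√26) = -2.8907
df = n − 1 = 25
Two-sided p-value ≈ 0.008
Since p ≈ 0.008 < α = 0.02, reject H0; the evidence is statistically significant.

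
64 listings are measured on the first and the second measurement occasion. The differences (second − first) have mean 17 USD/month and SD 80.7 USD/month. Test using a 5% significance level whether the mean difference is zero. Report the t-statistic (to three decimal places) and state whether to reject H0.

t = 1.685; fail to reject H0

H0: μ_d = 0; H1: μ_d ≠ 0 (paired t-test on the differences, two-sided).
t = d̄/(s_d/√n) = 17/(80.7/√64) = 1.685
df = n − 1 = 63
Two-sided p-value ≈ 0.0969
Since p ≈ 0.0969 > α = 0.05, fail to reject H0; the data do not provide sufficient evidence against H0.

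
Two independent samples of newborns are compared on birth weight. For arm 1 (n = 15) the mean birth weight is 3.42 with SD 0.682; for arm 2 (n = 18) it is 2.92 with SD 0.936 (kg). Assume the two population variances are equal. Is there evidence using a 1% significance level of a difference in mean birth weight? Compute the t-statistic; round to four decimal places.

1.7211

Let group 1 = arm 1, group 2 = arm 2. H0: μ_1 = μ_2; H1: μ_1 ≠ μ_2 (two-sample pooled-variance t-test, two-sided).
s_p² = [(15−1)·0.682² + (18−1)·0.936²]/(15+18−2) = 0.690496
t = (3.42 − 2.92)/√[0.690496·(1/15 + 1/18)] = 1.7211
df = n₁ + n₂ − 2 = 31
Two-sided p-value ≈ 0.095
Since p ≈ 0.095 > α = 0.01, fail to reject H0; the evidence is not statistically significant.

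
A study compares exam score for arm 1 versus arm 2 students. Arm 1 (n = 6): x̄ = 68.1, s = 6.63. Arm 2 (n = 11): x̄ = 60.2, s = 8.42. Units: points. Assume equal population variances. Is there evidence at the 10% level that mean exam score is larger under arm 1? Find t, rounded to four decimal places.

1.9782

Let group 1 = arm 1, group 2 = arm 2. H0: μ_1 = μ_2; H1: μ_1 > μ_2 (two-sample pooled-variance t-test, right-tailed).
s_p² = [(6−1)·6.63² + (11−1)·8.42²]/(6+11−2) = 61.9166
t = (68.1 − 60.2)/√[61.9166·(1/6 + 1/11)] = 1.9782
df = n₁ + n₂ − 2 = 15
p-value = P(T ≥ 1.9782) ≈ 0.0333
Since p ≈ 0.0333 < α = 0.1, reject H0; the data support H1.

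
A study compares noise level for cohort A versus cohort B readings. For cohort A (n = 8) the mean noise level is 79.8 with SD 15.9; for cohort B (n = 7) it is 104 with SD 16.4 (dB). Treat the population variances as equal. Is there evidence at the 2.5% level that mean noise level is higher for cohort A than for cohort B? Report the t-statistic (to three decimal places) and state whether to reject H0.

t = -2.898; fail to reject H0

Let group 1 = cohort A, group 2 = cohort B. H0: μ_1 = μ_2; H1: μ_1 > μ_2 (two-sample pooled-variance t-test, right-tailed).
s_p² = [(8−1)·15.9² + (7−1)·16.4²]/(8+7−2) = 260.264
t = (79.8 − 104)/√[260.264·(1/8 + 1/7)] = -2.898
df = n₁ + n₂ − 2 = 13
p-value = P(T ≥ -2.898) ≈ 0.994
Since p ≈ 0.994 > α = 0.025, fail to reject H0; the data do not provide sufficient evidence against H0.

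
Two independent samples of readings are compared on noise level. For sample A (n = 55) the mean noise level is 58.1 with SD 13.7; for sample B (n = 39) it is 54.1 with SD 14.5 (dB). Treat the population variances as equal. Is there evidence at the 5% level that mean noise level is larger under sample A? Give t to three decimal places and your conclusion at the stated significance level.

t = 1.361; fail to reject H0

Let group 1 = sample A, group 2 = sample B. H0: μ_1 = μ_2; H1: μ_1 > μ_2 (two-sample pooled-variance t-test, right-tailed).
s_p² = [(55−1)·13.7² + (39−1)·14.5²]/(55+39−2) = 197.008
t = (58.1 − 54.1)/√[197.008·(1/55 + 1/39)] = 1.361
df = n₁ + n₂ − 2 = 92
p-value = P(T ≥ 1.361) ≈ 0.088
Since p ≈ 0.088 > α = 0.05, fail to reject H0; the data do not provide sufficient evidence against H0.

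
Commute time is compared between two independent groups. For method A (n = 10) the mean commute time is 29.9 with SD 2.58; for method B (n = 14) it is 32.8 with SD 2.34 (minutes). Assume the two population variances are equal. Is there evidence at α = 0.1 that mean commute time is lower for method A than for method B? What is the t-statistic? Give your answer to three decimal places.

-2.869

Let group 1 = method A, group 2 = method B. H0: μ_1 = μ_2; H1: μ_1 < μ_2 (two-sample pooled-variance t-test, left-tailed).
s_p² = [(10−1)·2.58² + (14−1)·2.34²]/(10+14−2) = 5.95865
t = (29.9 − 32.8)/√[5.95865·(1/10 + 1/14)] = -2.869
df = n₁ + n₂ − 2 = 22
p-value = P(T ≤ -2.869) ≈ 0.004
Since p ≈ 0.004 < α = 0.1, reject H0; the evidence is statistically significant.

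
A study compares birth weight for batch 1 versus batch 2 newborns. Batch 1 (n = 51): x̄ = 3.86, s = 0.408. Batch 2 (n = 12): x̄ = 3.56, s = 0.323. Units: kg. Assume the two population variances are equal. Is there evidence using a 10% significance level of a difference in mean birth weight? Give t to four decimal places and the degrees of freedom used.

t = 2.3730, df = 61

Let group 1 = batch 1, group 2 = batch 2. H0: μ_1 = μ_2; H1: μ_1 ≠ μ_2 (two-sample pooled-variance t-test, two-sided).
s_p² = [(51−1)·0.408² + (12−1)·0.323²]/(51+12−2) = 0.155259
t = (3.86 − 3.56)/√[0.155259·(1/51 + 1/12)] = 2.3730
df = n₁ + n₂ − 2 = 61
Two-sided p-value ≈ 0.0208
Since p ≈ 0.0208 < α = 0.1, reject H0; the evidence is statistically significant.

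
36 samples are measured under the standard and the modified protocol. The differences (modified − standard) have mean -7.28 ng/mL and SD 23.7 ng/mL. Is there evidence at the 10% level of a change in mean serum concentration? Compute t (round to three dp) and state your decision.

t = -1.843; reject H0

H0: μ_d = 0; H1: μ_d ≠ 0 (paired t-test on the differences, two-sided).
t = d̄/(s_d/√n) = -7.28/(23.7/√36) = -1.843
df = n − 1 = 35
Two-sided p-value ≈ 0.0738
Since p ≈ 0.0738 < α = 0.1, reject H0; the data support H1.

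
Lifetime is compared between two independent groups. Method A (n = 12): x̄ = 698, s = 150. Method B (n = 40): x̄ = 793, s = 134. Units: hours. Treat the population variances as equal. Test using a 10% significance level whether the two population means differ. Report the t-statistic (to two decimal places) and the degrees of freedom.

Let group 1 = method A, group 2 = method B. H0: μ_1 = μ_2; H1: μ_1 ≠ μ_2 (two-sample pooled-variance t-test, two-sided).
s_p² = [(12−1)·150² + (40−1)·134²]/(12+40−2) = 18955.7
t = (698 − 793)/√[18955.7·(1/12 + 1/40)] = -2.10
df = n₁ + n₂ − 2 = 50
Two-sided p-value ≈ 0.0411
Since p ≈ 0.0411 < α = 0.1, reject H0; the evidence is statistically significant.

t = -2.10, df = 50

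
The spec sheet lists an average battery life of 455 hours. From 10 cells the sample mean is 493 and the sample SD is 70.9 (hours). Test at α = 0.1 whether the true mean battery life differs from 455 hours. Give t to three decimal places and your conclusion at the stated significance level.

t = 1.695; fail to reject H0

H0: μ = 455; H1: μ ≠ 455 (one-sample t-test, two-sided).
t = (x̄ − μ₀)/(s/√n) = (493 − 455)/(70.9/√10) = 1.695
df = n − 1 = 9
Two-sided p-value ≈ 0.124
Since p ≈ 0.124 > α = 0.1, fail to reject H0; the evidence is not statistically significant.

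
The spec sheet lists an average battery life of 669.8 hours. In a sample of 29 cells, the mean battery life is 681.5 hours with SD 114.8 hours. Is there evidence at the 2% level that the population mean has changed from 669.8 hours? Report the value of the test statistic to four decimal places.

0.5488

H0: μ = 669.8; H1: μ ≠ 669.8 (one-sample t-test, two-sided).
t = (x̄ − μ₀)/(s/√n) = (681.5 − 669.8)/(114.8/√29) = 0.5488
df = n − 1 = 28
Two-sided p-value ≈ 0.5875
Since p ≈ 0.5875 > α = 0.02, fail to reject H0; the evidence is not statistically significant.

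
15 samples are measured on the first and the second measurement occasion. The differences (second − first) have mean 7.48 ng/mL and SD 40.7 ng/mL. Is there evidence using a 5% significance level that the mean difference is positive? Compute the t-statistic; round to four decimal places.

H0: μ_d = 0; H1: μ_d > 0 (paired t-test on the differences, right-tailed).
t = d̄/(s_d/√n) = 7.48/(40.7/√15) = 0.7118
df = n − 1 = 14
p-value = P(T ≥ 0.7118) ≈ 0.244
Since p ≈ 0.244 > α = 0.05, fail to reject H0; the evidence is not statistically significant.

0.7118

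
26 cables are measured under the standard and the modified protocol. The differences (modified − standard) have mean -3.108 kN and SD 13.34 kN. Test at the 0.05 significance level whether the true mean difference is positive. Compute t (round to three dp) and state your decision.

t = -1.188; fail to reject H0

H0: μ_d = 0; H1: μ_d > 0 (paired t-test on the differences, right-tailed).
t = d̄/(s_d/√n) = -3.108/(13.34/√26) = -1.188
df = n − 1 = 25
p-value = P(T ≥ -1.188) ≈ 0.8770
Since p ≈ 0.8770 > α = 0.05, fail to reject H0; the evidence is not statistically significant.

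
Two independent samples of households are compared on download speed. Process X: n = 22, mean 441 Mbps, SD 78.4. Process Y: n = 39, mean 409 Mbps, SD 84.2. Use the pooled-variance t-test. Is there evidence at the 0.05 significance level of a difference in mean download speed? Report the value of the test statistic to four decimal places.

Let group 1 = process X, group 2 = process Y. H0: μ_1 = μ_2; H1: μ_1 ≠ μ_2 (two-sample pooled-variance t-test, two-sided).
s_p² = [(22−1)·78.4² + (39−1)·84.2²]/(22+39−2) = 6753.97
t = (441 − 409)/√[6753.97·(1/22 + 1/39)] = 1.4603
df = n₁ + n₂ − 2 = 59
Two-sided p-value ≈ 0.150
Since p ≈ 0.150 > α = 0.05, fail to reject H0; the data do not provide sufficient evidence against H0.

1.4603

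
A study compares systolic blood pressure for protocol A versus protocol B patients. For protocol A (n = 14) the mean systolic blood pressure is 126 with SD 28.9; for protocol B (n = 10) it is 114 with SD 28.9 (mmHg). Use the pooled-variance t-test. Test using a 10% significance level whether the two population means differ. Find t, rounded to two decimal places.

1.00

Let group 1 = protocol A, group 2 = protocol B. H0: μ_1 = μ_2; H1: μ_1 ≠ μ_2 (two-sample pooled-variance t-test, two-sided).
s_p² = [(14−1)·28.9² + (10−1)·28.9²]/(14+10−2) = 835.21
t = (126 − 114)/√[835.21·(1/14 + 1/10)] = 1.00
df = n₁ + n₂ − 2 = 22
Two-sided p-value ≈ 0.327
Since p ≈ 0.327 > α = 0.1, fail to reject H0; the evidence is not statistically significant.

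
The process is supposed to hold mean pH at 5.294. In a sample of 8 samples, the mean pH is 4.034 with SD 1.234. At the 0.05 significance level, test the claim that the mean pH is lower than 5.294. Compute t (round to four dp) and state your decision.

t = -2.8880; reject H0

H0: μ = 5.294; H1: μ < 5.294 (one-sample t-test, left-tailed).
t = (x̄ − μ₀)/(s/√n) = (4.034 − 5.294)/(1.234/√8) = -2.8880
df = n − 1 = 7
p-value = P(T ≤ -2.8880) ≈ 0.012
Since p ≈ 0.012 < α = 0.05, reject H0; the evidence is statistically significant.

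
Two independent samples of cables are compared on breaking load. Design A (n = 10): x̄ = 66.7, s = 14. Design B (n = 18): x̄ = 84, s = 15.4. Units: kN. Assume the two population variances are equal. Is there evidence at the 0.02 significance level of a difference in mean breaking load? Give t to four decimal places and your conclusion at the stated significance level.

Let group 1 = design A, group 2 = design B. H0: μ_1 = μ_2; H1: μ_1 ≠ μ_2 (two-sample pooled-variance t-test, two-sided).
s_p² = [(10−1)·14² + (18−1)·15.4²]/(10+18−2) = 222.912
t = (66.7 − 84)/√[222.912·(1/10 + 1/18)] = -2.9379
df = n₁ + n₂ − 2 = 26
Two-sided p-value ≈ 0.007
Since p ≈ 0.007 < α = 0.02, reject H0; the evidence is statistically significant.

t = -2.9379; reject H0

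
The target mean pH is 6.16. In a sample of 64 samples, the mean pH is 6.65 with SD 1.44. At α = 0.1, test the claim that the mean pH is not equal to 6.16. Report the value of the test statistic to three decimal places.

2.722

H0: μ = 6.16; H1: μ ≠ 6.16 (one-sample t-test, two-sided).
t = (x̄ − μ₀)/(s/√n) = (6.65 − 6.16)/(1.44/√64) = 2.722
df = n − 1 = 63
Two-sided p-value ≈ 0.0084
Since p ≈ 0.0084 < α = 0.1, reject H0; the data support H1.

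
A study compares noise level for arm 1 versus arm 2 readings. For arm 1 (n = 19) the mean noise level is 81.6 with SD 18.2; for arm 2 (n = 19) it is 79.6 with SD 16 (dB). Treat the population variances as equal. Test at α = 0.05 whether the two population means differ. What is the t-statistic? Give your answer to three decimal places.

Let group 1 = arm 1, group 2 = arm 2. H0: μ_1 = μ_2; H1: μ_1 ≠ μ_2 (two-sample pooled-variance t-test, two-sided).
s_p² = [(19−1)·18.2² + (19−1)·16²]/(19+19−2) = 293.62
t = (81.6 − 79.6)/√[293.62·(1/19 + 1/19)] = 0.360
df = n₁ + n₂ − 2 = 36
Two-sided p-value ≈ 0.721
Since p ≈ 0.721 > α = 0.05, fail to reject H0; the evidence is not statistically significant.

0.360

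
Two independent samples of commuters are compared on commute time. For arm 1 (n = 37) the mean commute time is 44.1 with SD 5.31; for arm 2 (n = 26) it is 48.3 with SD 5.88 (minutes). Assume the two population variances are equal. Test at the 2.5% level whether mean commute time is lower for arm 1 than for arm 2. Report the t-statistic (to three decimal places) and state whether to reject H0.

t = -2.957; reject H0

Let group 1 = arm 1, group 2 = arm 2. H0: μ_1 = μ_2; H1: μ_1 < μ_2 (two-sample pooled-variance t-test, left-tailed).
s_p² = [(37−1)·5.31² + (26−1)·5.88²]/(37+26−2) = 30.8102
t = (44.1 − 48.3)/√[30.8102·(1/37 + 1/26)] = -2.957
df = n₁ + n₂ − 2 = 61
p-value = P(T ≤ -2.957) ≈ 0.002
Since p ≈ 0.002 < α = 0.025, reject H0; the evidence is statistically significant.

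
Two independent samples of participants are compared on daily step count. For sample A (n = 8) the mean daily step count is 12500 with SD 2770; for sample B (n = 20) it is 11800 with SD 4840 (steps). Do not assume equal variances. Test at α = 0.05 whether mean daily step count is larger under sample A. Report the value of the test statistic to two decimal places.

0.48

Let group 1 = sample A, group 2 = sample B. H0: μ_1 = μ_2; H1: μ_1 > μ_2 (Welch's two-sample t-test, right-tailed).
t = (x̄_1 − x̄_2)/√(s_1²/n_1 + s_2²/n_2) = (12500 − 11800)/√(2770²/8 + 4840²/20) = 0.48
Welch–Satterthwaite df ≈ 22.29
p-value = P(T ≥ 0.48) ≈ 0.3181
Since p ≈ 0.3181 > α = 0.05, fail to reject H0; the evidence is not statistically significant.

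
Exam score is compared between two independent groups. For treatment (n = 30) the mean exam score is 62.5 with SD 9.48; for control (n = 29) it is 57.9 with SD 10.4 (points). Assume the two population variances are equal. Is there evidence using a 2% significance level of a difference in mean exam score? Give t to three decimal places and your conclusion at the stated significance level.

t = 1.777; fail to reject H0

Let group 1 = treatment, group 2 = control. H0: μ_1 = μ_2; H1: μ_1 ≠ μ_2 (two-sample pooled-variance t-test, two-sided).
s_p² = [(30−1)·9.48² + (29−1)·10.4²]/(30+29−2) = 98.8548
t = (62.5 − 57.9)/√[98.8548·(1/30 + 1/29)] = 1.777
df = n₁ + n₂ − 2 = 57
Two-sided p-value ≈ 0.081
Since p ≈ 0.081 > α = 0.02, fail to reject H0; the data do not provide sufficient evidence against H0.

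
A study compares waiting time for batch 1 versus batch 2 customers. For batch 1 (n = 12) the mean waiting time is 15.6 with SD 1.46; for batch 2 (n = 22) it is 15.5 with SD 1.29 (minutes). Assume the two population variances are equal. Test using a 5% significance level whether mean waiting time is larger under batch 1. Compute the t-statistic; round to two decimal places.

0.21

Let group 1 = batch 1, group 2 = batch 2. H0: μ_1 = μ_2; H1: μ_1 > μ_2 (two-sample pooled-variance t-test, right-tailed).
s_p² = [(12−1)·1.46² + (22−1)·1.29²]/(12+22−2) = 1.8248
t = (15.6 − 15.5)/√[1.8248·(1/12 + 1/22)] = 0.21
df = n₁ + n₂ − 2 = 32
p-value = P(T ≥ 0.21) ≈ 0.419
Since p ≈ 0.419 > α = 0.05, fail to reject H0; the data do not provide sufficient evidence against H0.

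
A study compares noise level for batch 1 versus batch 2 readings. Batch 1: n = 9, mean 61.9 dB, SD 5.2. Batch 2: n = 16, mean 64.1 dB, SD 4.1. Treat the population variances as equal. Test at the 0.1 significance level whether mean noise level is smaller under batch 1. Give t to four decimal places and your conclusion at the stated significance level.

t = -1.1699; fail to reject H0

Let group 1 = batch 1, group 2 = batch 2. H0: μ_1 = μ_2; H1: μ_1 < μ_2 (two-sample pooled-variance t-test, left-tailed).
s_p² = [(9−1)·5.2² + (16−1)·4.1²]/(9+16−2) = 20.3683
t = (61.9 − 64.1)/√[20.3683·(1/9 + 1/16)] = -1.1699
df = n₁ + n₂ − 2 = 23
p-value = P(T ≤ -1.1699) ≈ 0.1270
Since p ≈ 0.1270 > α = 0.1, fail to reject H0; the evidence is not statistically significant.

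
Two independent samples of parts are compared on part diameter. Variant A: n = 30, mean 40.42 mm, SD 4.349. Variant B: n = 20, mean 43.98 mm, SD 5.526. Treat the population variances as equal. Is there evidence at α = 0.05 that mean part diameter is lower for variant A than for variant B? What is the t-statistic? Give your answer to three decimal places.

Let group 1 = variant A, group 2 = variant B. H0: μ_1 = μ_2; H1: μ_1 < μ_2 (two-sample pooled-variance t-test, left-tailed).
s_p² = [(30−1)·4.349² + (20−1)·5.526²]/(30+20−2) = 23.5145
t = (40.42 − 43.98)/√[23.5145·(1/30 + 1/20)] = -2.543
df = n₁ + n₂ − 2 = 48
p-value = P(T ≤ -2.543) ≈ 0.007
Since p ≈ 0.007 < α = 0.05, reject H0; the evidence is statistically significant.

-2.543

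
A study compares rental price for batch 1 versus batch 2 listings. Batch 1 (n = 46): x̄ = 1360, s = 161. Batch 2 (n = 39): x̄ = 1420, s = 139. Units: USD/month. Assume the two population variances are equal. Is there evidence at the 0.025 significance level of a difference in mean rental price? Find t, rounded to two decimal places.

-1.82

Let group 1 = batch 1, group 2 = batch 2. H0: μ_1 = μ_2; H1: μ_1 ≠ μ_2 (two-sample pooled-variance t-test, two-sided).
s_p² = [(46−1)·161² + (39−1)·139²]/(46+39−2) = 22899.3
t = (1360 − 1420)/√[22899.3·(1/46 + 1/39)] = -1.82
df = n₁ + n₂ − 2 = 83
Two-sided p-value ≈ 0.072
Since p ≈ 0.072 > α = 0.025, fail to reject H0; the evidence is not statistically significant.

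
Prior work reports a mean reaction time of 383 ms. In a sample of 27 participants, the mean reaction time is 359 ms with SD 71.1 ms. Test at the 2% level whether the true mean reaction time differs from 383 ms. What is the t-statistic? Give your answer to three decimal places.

-1.754

H0: μ = 383; H1: μ ≠ 383 (one-sample t-test, two-sided).
t = (x̄ − μ₀)/(s/√n) = (359 − 383)/(71.1/√27) = -1.754
df = n − 1 = 26
Two-sided p-value ≈ 0.0912
Since p ≈ 0.0912 > α = 0.02, fail to reject H0; the data do not provide sufficient evidence against H0.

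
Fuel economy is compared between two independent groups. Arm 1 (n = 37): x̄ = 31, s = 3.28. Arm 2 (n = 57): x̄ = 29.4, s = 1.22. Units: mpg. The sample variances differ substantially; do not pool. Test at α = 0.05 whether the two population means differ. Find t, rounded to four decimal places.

2.8423

Let group 1 = arm 1, group 2 = arm 2. H0: μ_1 = μ_2; H1: μ_1 ≠ μ_2 (Welch's two-sample t-test, two-sided).
t = (x̄_1 − x̄_2)/√(s_1²/n_1 + s_2²/n_2) = (31 − 29.4)/√(3.28²/37 + 1.22²/57) = 2.8423
Welch–Satterthwaite df ≈ 42.54
Two-sided p-value ≈ 0.0069
Since p ≈ 0.0069 < α = 0.05, reject H0; the evidence is statistically significant.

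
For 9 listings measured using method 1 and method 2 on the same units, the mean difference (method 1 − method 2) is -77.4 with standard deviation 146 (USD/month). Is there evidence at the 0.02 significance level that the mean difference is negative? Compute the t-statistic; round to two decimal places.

H0: μ_d = 0; H1: μ_d < 0 (paired t-test on the differences, left-tailed).
t = d̄/(s_d/√n) = -77.4/(146/√9) = -1.59
df = n − 1 = 8
p-value = P(T ≤ -1.59) ≈ 0.0752
Since p ≈ 0.0752 > α = 0.02, fail to reject H0; the data do not provide sufficient evidence against H0.

-1.59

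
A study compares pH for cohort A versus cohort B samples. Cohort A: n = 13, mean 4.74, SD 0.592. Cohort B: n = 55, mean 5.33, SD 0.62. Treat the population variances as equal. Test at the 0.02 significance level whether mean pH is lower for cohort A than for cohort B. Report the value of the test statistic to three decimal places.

Let group 1 = cohort A, group 2 = cohort B. H0: μ_1 = μ_2; H1: μ_1 < μ_2 (two-sample pooled-variance t-test, left-tailed).
s_p² = [(13−1)·0.592² + (55−1)·0.62²]/(13+55−2) = 0.37823
t = (4.74 − 5.33)/√[0.37823·(1/13 + 1/55)] = -3.111
df = n₁ + n₂ − 2 = 66
p-value = P(T ≤ -3.111) ≈ 0.0014
Since p ≈ 0.0014 < α = 0.02, reject H0; the evidence is statistically significant.

-3.111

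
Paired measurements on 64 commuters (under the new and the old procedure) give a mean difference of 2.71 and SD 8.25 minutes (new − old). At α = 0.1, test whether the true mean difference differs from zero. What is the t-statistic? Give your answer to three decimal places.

2.628

H0: μ_d = 0; H1: μ_d ≠ 0 (paired t-test on the differences, two-sided).
t = d̄/(s_d/√n) = 2.71/(8.25/√64) = 2.628
df = n − 1 = 63
Two-sided p-value ≈ 0.011
Since p ≈ 0.011 < α = 0.1, reject H0; the data support H1.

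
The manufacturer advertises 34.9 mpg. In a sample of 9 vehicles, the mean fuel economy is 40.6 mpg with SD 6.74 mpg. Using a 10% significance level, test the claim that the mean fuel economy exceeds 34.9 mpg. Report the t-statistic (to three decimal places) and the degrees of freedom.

t = 2.537, df = 8

H0: μ = 34.9; H1: μ > 34.9 (one-sample t-test, right-tailed).
t = (x̄ − μ₀)/(s/√n) = (40.6 − 34.9)/(6.74/√9) = 2.537
df = n − 1 = 8
p-value = P(T ≥ 2.537) ≈ 0.0174
Since p ≈ 0.0174 < α = 0.1, reject H0; the evidence is statistically significant.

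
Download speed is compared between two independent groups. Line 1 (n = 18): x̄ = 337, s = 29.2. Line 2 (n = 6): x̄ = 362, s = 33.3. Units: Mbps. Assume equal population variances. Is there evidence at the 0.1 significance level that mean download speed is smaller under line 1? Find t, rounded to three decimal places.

-1.757

Let group 1 = line 1, group 2 = line 2. H0: μ_1 = μ_2; H1: μ_1 < μ_2 (two-sample pooled-variance t-test, left-tailed).
s_p² = [(18−1)·29.2² + (6−1)·33.3²]/(18+6−2) = 910.879
t = (337 − 362)/√[910.879·(1/18 + 1/6)] = -1.757
df = n₁ + n₂ − 2 = 22
p-value = P(T ≤ -1.757) ≈ 0.046
Since p ≈ 0.046 < α = 0.1, reject H0; the data support H1.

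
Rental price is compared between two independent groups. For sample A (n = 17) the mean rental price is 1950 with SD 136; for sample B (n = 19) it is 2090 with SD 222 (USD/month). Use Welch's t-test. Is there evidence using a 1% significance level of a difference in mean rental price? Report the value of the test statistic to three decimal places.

Let group 1 = sample A, group 2 = sample B. H0: μ_1 = μ_2; H1: μ_1 ≠ μ_2 (Welch's two-sample t-test, two-sided).
t = (x̄_1 − x̄_2)/√(s_1²/n_1 + s_2²/n_2) = (1950 − 2090)/√(136²/17 + 222²/19) = -2.307
Welch–Satterthwaite df ≈ 30.27
Two-sided p-value ≈ 0.0281
Since p ≈ 0.0281 > α = 0.01, fail to reject H0; the evidence is not statistically significant.

-2.307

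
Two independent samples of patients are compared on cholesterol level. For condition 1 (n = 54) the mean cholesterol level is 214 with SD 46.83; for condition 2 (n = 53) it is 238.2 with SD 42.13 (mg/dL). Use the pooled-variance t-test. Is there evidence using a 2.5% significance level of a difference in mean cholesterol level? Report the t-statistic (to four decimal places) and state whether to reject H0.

t = -2.8085; reject H0

Let group 1 = condition 1, group 2 = condition 2. H0: μ_1 = μ_2; H1: μ_1 ≠ μ_2 (two-sample pooled-variance t-test, two-sided).
s_p² = [(54−1)·46.83² + (53−1)·42.13²]/(54+53−2) = 1985.98
t = (214 − 238.2)/√[1985.98·(1/54 + 1/53)] = -2.8085
df = n₁ + n₂ − 2 = 105
Two-sided p-value ≈ 0.006
Since p ≈ 0.006 < α = 0.025, reject H0; the evidence is statistically significant.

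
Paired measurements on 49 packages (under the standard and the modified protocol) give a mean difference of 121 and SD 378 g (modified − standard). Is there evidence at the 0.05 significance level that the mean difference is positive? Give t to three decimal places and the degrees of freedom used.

t = 2.241, df = 48

H0: μ_d = 0; H1: μ_d > 0 (paired t-test on the differences, right-tailed).
t = d̄/(s_d/√n) = 121/(378/√49) = 2.241
df = n − 1 = 48
p-value = P(T ≥ 2.241) ≈ 0.015
Since p ≈ 0.015 < α = 0.05, reject H0; the evidence is statistically significant.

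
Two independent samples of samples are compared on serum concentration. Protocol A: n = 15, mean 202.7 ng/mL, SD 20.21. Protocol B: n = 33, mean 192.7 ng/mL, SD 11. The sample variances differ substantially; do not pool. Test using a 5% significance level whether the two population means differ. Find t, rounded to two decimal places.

1.80

Let group 1 = protocol A, group 2 = protocol B. H0: μ_1 = μ_2; H1: μ_1 ≠ μ_2 (Welch's two-sample t-test, two-sided).
t = (x̄_1 − x̄_2)/√(s_1²/n_1 + s_2²/n_2) = (202.7 − 192.7)/√(20.21²/15 + 11²/33) = 1.80
Welch–Satterthwaite df ≈ 17.88
Two-sided p-value ≈ 0.0889
Since p ≈ 0.0889 > α = 0.05, fail to reject H0; the evidence is not statistically significant.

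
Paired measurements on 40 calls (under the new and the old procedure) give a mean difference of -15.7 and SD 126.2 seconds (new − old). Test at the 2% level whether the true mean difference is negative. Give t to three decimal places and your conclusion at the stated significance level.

t = -0.787; fail to reject H0

H0: μ_d = 0; H1: μ_d < 0 (paired t-test on the differences, left-tailed).
t = d̄/(s_d/√n) = -15.7/(126.2/√40) = -0.787
df = n − 1 = 39
p-value = P(T ≤ -0.787) ≈ 0.218
Since p ≈ 0.218 > α = 0.02, fail to reject H0; the data do not provide sufficient evidence against H0.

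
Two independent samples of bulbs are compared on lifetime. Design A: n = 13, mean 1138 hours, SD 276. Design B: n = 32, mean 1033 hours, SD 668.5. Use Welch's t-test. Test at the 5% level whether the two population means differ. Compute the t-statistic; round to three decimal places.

0.746

Let group 1 = design A, group 2 = design B. H0: μ_1 = μ_2; H1: μ_1 ≠ μ_2 (Welch's two-sample t-test, two-sided).
t = (x̄_1 − x̄_2)/√(s_1²/n_1 + s_2²/n_2) = (1138 − 1033)/√(276²/13 + 668.5²/32) = 0.746
Welch–Satterthwaite df ≈ 42.94
Two-sided p-value ≈ 0.460
Since p ≈ 0.460 > α = 0.05, fail to reject H0; the evidence is not statistically significant.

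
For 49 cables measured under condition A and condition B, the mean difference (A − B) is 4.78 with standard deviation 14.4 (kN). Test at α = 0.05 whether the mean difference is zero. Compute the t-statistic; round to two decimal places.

2.32

H0: μ_d = 0; H1: μ_d ≠ 0 (paired t-test on the differences, two-sided).
t = d̄/(s_d/√n) = 4.78/(14.4/√49) = 2.32
df = n − 1 = 48
Two-sided p-value ≈ 0.024
Since p ≈ 0.024 < α = 0.05, reject H0; the evidence is statistically significant.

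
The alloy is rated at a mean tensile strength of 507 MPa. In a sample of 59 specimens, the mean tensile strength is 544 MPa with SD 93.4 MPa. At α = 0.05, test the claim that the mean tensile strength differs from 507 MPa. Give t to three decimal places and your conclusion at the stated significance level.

H0: μ = 507; H1: μ ≠ 507 (one-sample t-test, two-sided).
t = (x̄ − μ₀)/(s/√n) = (544 − 507)/(93.4/√59) = 3.043
df = n − 1 = 58
Two-sided p-value ≈ 0.0035
Since p ≈ 0.0035 < α = 0.05, reject H0; the evidence is statistically significant.

t = 3.043; reject H0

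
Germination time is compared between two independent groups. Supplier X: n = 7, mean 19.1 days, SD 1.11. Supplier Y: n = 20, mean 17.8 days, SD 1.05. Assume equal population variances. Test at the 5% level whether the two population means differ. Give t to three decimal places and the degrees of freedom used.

Let group 1 = supplier X, group 2 = supplier Y. H0: μ_1 = μ_2; H1: μ_1 ≠ μ_2 (two-sample pooled-variance t-test, two-sided).
s_p² = [(7−1)·1.11² + (20−1)·1.05²]/(7+20−2) = 1.1336
t = (19.1 − 17.8)/√[1.1336·(1/7 + 1/20)] = 2.780
df = n₁ + n₂ − 2 = 25
Two-sided p-value ≈ 0.0102
Since p ≈ 0.0102 < α = 0.05, reject H0; the evidence is statistically significant.

t = 2.780, df = 25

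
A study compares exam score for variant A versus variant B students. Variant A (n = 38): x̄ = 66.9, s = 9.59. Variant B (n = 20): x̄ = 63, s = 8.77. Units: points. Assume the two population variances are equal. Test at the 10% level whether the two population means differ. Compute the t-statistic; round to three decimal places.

Let group 1 = variant A, group 2 = variant B. H0: μ_1 = μ_2; H1: μ_1 ≠ μ_2 (two-sample pooled-variance t-test, two-sided).
s_p² = [(38−1)·9.59² + (20−1)·8.77²]/(38+20−2) = 86.8601
t = (66.9 − 63)/√[86.8601·(1/38 + 1/20)] = 1.515
df = n₁ + n₂ − 2 = 56
Two-sided p-value ≈ 0.135
Since p ≈ 0.135 > α = 0.1, fail to reject H0; the data do not provide sufficient evidence against H0.

1.515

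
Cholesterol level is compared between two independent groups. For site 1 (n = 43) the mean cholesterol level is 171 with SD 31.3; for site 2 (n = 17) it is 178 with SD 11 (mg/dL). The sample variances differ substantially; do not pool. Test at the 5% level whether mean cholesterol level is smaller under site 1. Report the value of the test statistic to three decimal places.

-1.280

Let group 1 = site 1, group 2 = site 2. H0: μ_1 = μ_2; H1: μ_1 < μ_2 (Welch's two-sample t-test, left-tailed).
t = (x̄_1 − x̄_2)/√(s_1²/n_1 + s_2²/n_2) = (171 − 178)/√(31.3²/43 + 11²/17) = -1.280
Welch–Satterthwaite df ≈ 57.59
p-value = P(T ≤ -1.280) ≈ 0.1028
Since p ≈ 0.1028 > α = 0.05, fail to reject H0; the data do not provide sufficient evidence against H0.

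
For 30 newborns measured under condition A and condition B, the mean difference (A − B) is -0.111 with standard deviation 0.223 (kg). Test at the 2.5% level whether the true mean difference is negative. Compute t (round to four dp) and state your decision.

t = -2.7263; reject H0

H0: μ_d = 0; H1: μ_d < 0 (paired t-test on the differences, left-tailed).
t = d̄/(s_d/√n) = -0.111/(0.223/√30) = -2.7263
df = n − 1 = 29
p-value = P(T ≤ -2.7263) ≈ 0.005
Since p ≈ 0.005 < α = 0.025, reject H0; the data support H1.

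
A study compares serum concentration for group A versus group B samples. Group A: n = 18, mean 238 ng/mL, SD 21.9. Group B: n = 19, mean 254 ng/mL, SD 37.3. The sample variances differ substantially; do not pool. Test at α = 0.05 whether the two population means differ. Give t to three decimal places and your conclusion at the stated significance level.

t = -1.601; fail to reject H0

Let group 1 = group A, group 2 = group B. H0: μ_1 = μ_2; H1: μ_1 ≠ μ_2 (Welch's two-sample t-test, two-sided).
t = (x̄_1 − x̄_2)/√(s_1²/n_1 + s_2²/n_2) = (238 − 254)/√(21.9²/18 + 37.3²/19) = -1.601
Welch–Satterthwaite df ≈ 29.37
Two-sided p-value ≈ 0.120
Since p ≈ 0.120 > α = 0.05, fail to reject H0; the data do not provide sufficient evidence against H0.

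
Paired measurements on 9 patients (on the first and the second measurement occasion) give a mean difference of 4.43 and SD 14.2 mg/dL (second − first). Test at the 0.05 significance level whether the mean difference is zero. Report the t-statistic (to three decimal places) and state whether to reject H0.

H0: μ_d = 0; H1: μ_d ≠ 0 (paired t-test on the differences, two-sided).
t = d̄/(s_d/√n) = 4.43/(14.2/√9) = 0.936
df = n − 1 = 8
Two-sided p-value ≈ 0.377
Since p ≈ 0.377 > α = 0.05, fail to reject H0; the data do not provide sufficient evidence against H0.

t = 0.936; fail to reject H0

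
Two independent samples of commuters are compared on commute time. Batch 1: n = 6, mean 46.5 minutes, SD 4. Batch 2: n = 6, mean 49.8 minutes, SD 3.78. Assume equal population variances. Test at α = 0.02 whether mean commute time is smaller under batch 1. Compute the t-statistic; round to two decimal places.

Let group 1 = batch 1, group 2 = batch 2. H0: μ_1 = μ_2; H1: μ_1 < μ_2 (two-sample pooled-variance t-test, left-tailed).
s_p² = [(6−1)·4² + (6−1)·3.78²]/(6+6−2) = 15.1442
t = (46.5 − 49.8)/√[15.1442·(1/6 + 1/6)] = -1.47
df = n₁ + n₂ − 2 = 10
p-value = P(T ≤ -1.47) ≈ 0.086
Since p ≈ 0.086 > α = 0.02, fail to reject H0; the evidence is not statistically significant.

-1.47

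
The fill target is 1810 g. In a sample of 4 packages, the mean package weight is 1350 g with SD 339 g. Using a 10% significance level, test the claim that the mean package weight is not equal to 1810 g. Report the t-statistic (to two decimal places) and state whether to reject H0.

H0: μ = 1810; H1: μ ≠ 1810 (one-sample t-test, two-sided).
t = (x̄ − μ₀)/(s/√n) = (1350 − 1810)/(339/√4) = -2.71
df = n − 1 = 3
Two-sided p-value ≈ 0.0729
Since p ≈ 0.0729 < α = 0.1, reject H0; the data support H1.

t = -2.71; reject H0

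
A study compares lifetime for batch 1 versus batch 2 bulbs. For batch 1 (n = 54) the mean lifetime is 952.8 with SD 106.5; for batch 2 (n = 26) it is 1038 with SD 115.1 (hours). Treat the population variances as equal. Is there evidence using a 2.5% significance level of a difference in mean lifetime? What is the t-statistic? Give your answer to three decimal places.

-3.265

Let group 1 = batch 1, group 2 = batch 2. H0: μ_1 = μ_2; H1: μ_1 ≠ μ_2 (two-sample pooled-variance t-test, two-sided).
s_p² = [(54−1)·106.5² + (26−1)·115.1²]/(54+26−2) = 11953.1
t = (952.8 − 1038)/√[11953.1·(1/54 + 1/26)] = -3.265
df = n₁ + n₂ − 2 = 78
Two-sided p-value ≈ 0.0016
Since p ≈ 0.0016 < α = 0.025, reject H0; the data support H1.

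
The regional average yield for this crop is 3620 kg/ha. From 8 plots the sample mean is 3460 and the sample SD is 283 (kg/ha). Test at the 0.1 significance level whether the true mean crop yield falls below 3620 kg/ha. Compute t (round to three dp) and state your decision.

H0: μ = 3620; H1: μ < 3620 (one-sample t-test, left-tailed).
t = (x̄ − μ₀)/(s/√n) = (3460 − 3620)/(283/√8) = -1.599
df = n − 1 = 7
p-value = P(T ≤ -1.599) ≈ 0.0769
Since p ≈ 0.0769 < α = 0.1, reject H0; the evidence is statistically significant.

t = -1.599; reject H0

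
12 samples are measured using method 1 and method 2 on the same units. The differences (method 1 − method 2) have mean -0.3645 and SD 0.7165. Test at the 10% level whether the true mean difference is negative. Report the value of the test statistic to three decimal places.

-1.762

H0: μ_d = 0; H1: μ_d < 0 (paired t-test on the differences, left-tailed).
t = d̄/(s_d/√n) = -0.3645/(0.7165/√12) = -1.762
df = n − 1 = 11
p-value = P(T ≤ -1.762) ≈ 0.0529
Since p ≈ 0.0529 < α = 0.1, reject H0; the data support H1.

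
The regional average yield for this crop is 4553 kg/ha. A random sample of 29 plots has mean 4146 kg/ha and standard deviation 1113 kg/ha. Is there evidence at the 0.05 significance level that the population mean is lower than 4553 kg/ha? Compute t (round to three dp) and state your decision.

t = -1.969; reject H0

H0: μ = 4553; H1: μ < 4553 (one-sample t-test, left-tailed).
t = (x̄ − μ₀)/(s/√n) = (4146 − 4553)/(1113/√29) = -1.969
df = n − 1 = 28
p-value = P(T ≤ -1.969) ≈ 0.029
Since p ≈ 0.029 < α = 0.05, reject H0; the evidence is statistically significant.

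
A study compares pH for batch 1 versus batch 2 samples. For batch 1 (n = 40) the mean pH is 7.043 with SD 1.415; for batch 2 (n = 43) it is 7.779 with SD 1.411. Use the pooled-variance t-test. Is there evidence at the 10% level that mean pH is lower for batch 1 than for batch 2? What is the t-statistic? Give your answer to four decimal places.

Let group 1 = batch 1, group 2 = batch 2. H0: μ_1 = μ_2; H1: μ_1 < μ_2 (two-sample pooled-variance t-test, left-tailed).
s_p² = [(40−1)·1.415² + (43−1)·1.411²]/(40+43−2) = 1.99636
t = (7.043 − 7.779)/√[1.99636·(1/40 + 1/43)] = -2.3713
df = n₁ + n₂ − 2 = 81
p-value = P(T ≤ -2.3713) ≈ 0.010
Since p ≈ 0.010 < α = 0.1, reject H0; the data support H1.

-2.3713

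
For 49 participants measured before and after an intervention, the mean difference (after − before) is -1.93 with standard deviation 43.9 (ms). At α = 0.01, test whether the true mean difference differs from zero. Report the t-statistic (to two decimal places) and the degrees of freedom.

H0: μ_d = 0; H1: μ_d ≠ 0 (paired t-test on the differences, two-sided).
t = d̄/(s_d/√n) = -1.93/(43.9/√49) = -0.31
df = n − 1 = 48
Two-sided p-value ≈ 0.760
Since p ≈ 0.760 > α = 0.01, fail to reject H0; the data do not provide sufficient evidence against H0.

t = -0.31, df = 48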